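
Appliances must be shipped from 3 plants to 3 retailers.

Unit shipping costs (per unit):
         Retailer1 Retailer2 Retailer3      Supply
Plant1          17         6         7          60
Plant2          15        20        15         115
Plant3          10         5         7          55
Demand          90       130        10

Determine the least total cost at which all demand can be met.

An optimal shipping plan:
  Plant1->Retailer2: 60 × 6 = 360
  Plant2->Retailer1: 90 × 15 = 1350
  Plant2->Retailer2: 15 × 20 = 300
  Plant2->Retailer3: 10 × 15 = 150
  Plant3->Retailer2: 55 × 5 = 275
Total = 360 + 1350 + 300 + 150 + 275 = 2435.
(Supply check: Plant1 ships 60; Plant2 ships 115; Plant3 ships 55.)

2435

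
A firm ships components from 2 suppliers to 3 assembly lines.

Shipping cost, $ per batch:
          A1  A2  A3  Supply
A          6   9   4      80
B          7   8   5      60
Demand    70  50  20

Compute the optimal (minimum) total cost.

A cheapest plan:
  A→A1: 60 × $6 = $360
  A→A3: 20 × $4 = $80
  B→A1: 10 × $7 = $70
  B→A2: 50 × $8 = $400
Total = 360 + 80 + 70 + 400 = $910.
(Supply check: A ships 80; B ships 60.)

910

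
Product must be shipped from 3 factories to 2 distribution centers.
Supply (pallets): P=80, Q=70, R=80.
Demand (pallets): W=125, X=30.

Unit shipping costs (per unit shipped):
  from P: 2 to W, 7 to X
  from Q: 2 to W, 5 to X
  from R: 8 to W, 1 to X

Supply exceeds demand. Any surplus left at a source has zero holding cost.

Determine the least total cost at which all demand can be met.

A cheapest plan:
  P to W: 55 × 2 = 110
  Q to W: 70 × 2 = 140
  R to X: 30 × 1 = 30
Total = 110 + 140 + 30 = 280.

280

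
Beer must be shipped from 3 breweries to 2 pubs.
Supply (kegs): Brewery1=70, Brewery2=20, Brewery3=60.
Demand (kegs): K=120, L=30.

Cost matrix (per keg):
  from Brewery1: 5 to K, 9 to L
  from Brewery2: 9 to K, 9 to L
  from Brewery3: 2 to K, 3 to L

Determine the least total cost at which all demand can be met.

660

An optimal shipping plan:
  Brewery1→K: 70 kegs
  Brewery2→L: 20 kegs
  Brewery3→K: 50 kegs
  Brewery3→L: 10 kegs
Total cost = 660.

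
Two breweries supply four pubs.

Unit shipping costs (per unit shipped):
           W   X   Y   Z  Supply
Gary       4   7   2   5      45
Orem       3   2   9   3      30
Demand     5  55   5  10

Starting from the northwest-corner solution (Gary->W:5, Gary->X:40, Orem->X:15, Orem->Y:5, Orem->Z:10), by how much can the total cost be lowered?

Current plan cost = 5·4 + 40·7 + 15·2 + 5·9 + 10·3 = 405.
Optimal plan:
  Gary->W: 5 × 4 = 20
  Gary->X: 25 × 7 = 175
  Gary->Y: 5 × 2 = 10
  Gary->Z: 10 × 5 = 50
  Orem->X: 30 × 2 = 60
Optimal cost = 315.
Saving = 405 − 315 = 90.

90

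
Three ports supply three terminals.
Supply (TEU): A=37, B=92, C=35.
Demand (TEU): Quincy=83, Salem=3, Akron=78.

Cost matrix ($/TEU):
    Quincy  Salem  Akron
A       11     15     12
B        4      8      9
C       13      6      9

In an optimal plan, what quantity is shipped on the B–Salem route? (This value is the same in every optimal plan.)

0

Optimal shipments:
  A->Akron: 37 × $12 = $444
  B->Quincy: 83 × $4 = $332
  B->Akron: 9 × $9 = $81
  C->Salem: 3 × $6 = $18
  C->Akron: 32 × $9 = $288
Total cost = $1163.
The route B→Salem is not used.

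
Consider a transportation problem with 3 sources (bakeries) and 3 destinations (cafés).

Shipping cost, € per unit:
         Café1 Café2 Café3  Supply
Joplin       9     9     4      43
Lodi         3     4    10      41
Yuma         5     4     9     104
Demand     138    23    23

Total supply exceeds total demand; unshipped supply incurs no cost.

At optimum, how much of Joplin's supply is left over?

4

An optimal plan:
  Joplin→Café1: 16 × €9 = €144
  Joplin→Café3: 23 × €4 = €92
  Lodi→Café1: 41 × €3 = €123
  Yuma→Café1: 81 × €5 = €405
  Yuma→Café2: 23 × €4 = €92
Total cost = €856.
Joplin ships 39 of its 43, leaving 4.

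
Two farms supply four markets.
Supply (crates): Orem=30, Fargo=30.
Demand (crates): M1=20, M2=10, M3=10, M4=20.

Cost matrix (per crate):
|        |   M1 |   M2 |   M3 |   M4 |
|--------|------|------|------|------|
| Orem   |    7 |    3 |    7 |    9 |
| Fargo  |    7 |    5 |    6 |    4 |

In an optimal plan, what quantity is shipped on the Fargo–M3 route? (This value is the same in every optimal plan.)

10

Solving gives:
  Orem–M1: 20 × 7 = 140
  Orem–M2: 10 × 3 = 30
  Fargo–M3: 10 × 6 = 60
  Fargo–M4: 20 × 4 = 80
Total cost = 310.
So Fargo→M3 carries 10 crates.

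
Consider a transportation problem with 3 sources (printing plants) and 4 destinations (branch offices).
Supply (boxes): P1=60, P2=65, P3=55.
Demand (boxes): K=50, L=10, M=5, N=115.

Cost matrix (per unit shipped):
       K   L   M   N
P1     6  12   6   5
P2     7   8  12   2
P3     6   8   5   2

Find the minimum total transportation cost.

One minimum-cost allocation:
  P1→K: 50 × 6 = 300
  P1→M: 5 × 6 = 30
  P1→N: 5 × 5 = 25
  P2→L: 10 × 8 = 80
  P2→N: 55 × 2 = 110
  P3→N: 55 × 2 = 110
Total = 300 + 30 + 25 + 80 + 110 + 110 = 655.
(Supply check: P1 ships 60; P2 ships 65; P3 ships 55.)

655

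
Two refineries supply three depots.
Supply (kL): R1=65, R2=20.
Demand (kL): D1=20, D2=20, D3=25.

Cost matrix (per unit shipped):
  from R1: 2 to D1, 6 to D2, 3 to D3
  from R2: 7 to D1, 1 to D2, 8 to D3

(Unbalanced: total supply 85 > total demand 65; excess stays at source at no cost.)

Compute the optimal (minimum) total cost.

135

Optimal allocation:
  R1–D1: 20 × 2 = 40
  R1–D3: 25 × 3 = 75
  R2–D2: 20 × 1 = 20
Total = 40 + 75 + 20 = 135.
(Supply check: R1 ships 45; R2 ships 20.)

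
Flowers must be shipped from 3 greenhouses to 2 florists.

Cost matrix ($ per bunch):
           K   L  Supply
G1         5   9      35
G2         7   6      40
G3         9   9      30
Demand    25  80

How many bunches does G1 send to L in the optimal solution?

10

The minimum-cost plan:
  G1–K: 25 × $5 = $125
  G1–L: 10 × $9 = $90
  G2–L: 40 × $6 = $240
  G3–L: 30 × $9 = $270
Total cost = $725.
So G1→L carries 10 bunches.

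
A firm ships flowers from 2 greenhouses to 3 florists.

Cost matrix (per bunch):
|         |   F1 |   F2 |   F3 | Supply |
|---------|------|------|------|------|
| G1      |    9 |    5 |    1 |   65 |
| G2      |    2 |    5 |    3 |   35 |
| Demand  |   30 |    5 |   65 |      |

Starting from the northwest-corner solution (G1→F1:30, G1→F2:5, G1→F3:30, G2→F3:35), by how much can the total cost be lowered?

Current plan cost = 30·9 + 5·5 + 30·1 + 35·3 = 430.
Optimal plan:
  G1->F3: 65 × 1 = 65
  G2->F1: 30 × 2 = 60
  G2->F2: 5 × 5 = 25
Optimal cost = 150.
Saving = 430 − 150 = 280.

280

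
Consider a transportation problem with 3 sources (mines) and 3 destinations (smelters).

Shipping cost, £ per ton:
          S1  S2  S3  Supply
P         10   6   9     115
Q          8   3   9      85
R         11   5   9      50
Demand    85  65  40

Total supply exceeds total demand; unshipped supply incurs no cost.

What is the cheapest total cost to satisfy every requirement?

Optimal allocation:
  P->S1: 15 tons
  P->S3: 40 tons
  Q->S1: 70 tons
  Q->S2: 15 tons
  R->S2: 50 tons
Total cost = £1365.
(Supply check: P ships 55; Q ships 85; R ships 50.)

1365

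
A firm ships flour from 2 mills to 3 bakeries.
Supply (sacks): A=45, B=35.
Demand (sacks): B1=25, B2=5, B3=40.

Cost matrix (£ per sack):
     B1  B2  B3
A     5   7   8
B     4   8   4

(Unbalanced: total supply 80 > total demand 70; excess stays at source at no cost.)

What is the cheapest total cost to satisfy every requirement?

A cheapest plan:
  A to B1: 25 × £5 = £125
  A to B2: 5 × £7 = £35
  A to B3: 5 × £8 = £40
  B to B3: 35 × £4 = £140
Total = 125 + 35 + 40 + 140 = £340.
(Supply check: A ships 35; B ships 35.)

340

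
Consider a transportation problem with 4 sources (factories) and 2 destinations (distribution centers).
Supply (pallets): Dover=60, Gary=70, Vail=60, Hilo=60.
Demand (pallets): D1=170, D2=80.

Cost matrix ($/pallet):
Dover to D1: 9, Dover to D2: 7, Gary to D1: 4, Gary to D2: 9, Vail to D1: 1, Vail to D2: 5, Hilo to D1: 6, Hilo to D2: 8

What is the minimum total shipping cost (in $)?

1160

A cheapest plan:
  Dover->D2: 60 × $7 = $420
  Gary->D1: 70 × $4 = $280
  Vail->D1: 60 × $1 = $60
  Hilo->D1: 40 × $6 = $240
  Hilo->D2: 20 × $8 = $160
Total = 420 + 280 + 60 + 240 + 160 = $1160.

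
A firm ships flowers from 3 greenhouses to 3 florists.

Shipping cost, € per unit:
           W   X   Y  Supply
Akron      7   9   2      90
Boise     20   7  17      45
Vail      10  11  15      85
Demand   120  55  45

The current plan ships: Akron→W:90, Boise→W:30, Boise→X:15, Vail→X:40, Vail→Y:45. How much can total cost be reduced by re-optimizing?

870

Current plan cost = 90·7 + 30·20 + 15·7 + 40·11 + 45·15 = €2450.
Optimal plan:
  Akron to W: 45 bunches
  Akron to Y: 45 bunches
  Boise to X: 45 bunches
  Vail to W: 75 bunches
  Vail to X: 10 bunches
Optimal cost = €1580.
Saving = 2450 − 1580 = €870.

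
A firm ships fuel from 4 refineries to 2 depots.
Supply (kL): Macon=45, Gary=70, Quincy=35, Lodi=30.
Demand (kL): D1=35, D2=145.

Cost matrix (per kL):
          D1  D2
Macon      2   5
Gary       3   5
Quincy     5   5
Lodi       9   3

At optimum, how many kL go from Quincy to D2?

Solving gives:
  Macon to D1: 35 × 2 = 70
  Macon to D2: 10 × 5 = 50
  Gary to D2: 70 × 5 = 350
  Quincy to D2: 35 × 5 = 175
  Lodi to D2: 30 × 3 = 90
Total cost = 735.
So Quincy→D2 carries 35 kL.

35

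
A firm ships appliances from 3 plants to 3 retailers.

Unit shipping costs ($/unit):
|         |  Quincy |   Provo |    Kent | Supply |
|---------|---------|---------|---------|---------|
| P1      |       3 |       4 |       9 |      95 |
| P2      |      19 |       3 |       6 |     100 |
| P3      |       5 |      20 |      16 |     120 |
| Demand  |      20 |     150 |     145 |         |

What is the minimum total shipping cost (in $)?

Optimal allocation:
  P1→Provo: 95 × $4 = $380
  P2→Provo: 55 × $3 = $165
  P2→Kent: 45 × $6 = $270
  P3→Quincy: 20 × $5 = $100
  P3→Kent: 100 × $16 = $1600
Total = 380 + 165 + 270 + 100 + 1600 = $2515.
(Supply check: P1 ships 95; P2 ships 100; P3 ships 120.)

2515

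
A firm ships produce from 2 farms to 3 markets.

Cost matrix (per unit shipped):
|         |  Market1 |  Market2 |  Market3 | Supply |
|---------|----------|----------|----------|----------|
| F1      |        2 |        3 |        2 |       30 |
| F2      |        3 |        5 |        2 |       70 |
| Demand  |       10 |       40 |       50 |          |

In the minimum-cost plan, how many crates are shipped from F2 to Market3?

Solving gives:
  F1→Market2: 30 × 3 = 90
  F2→Market1: 10 × 3 = 30
  F2→Market2: 10 × 5 = 50
  F2→Market3: 50 × 2 = 100
Total cost = 270.
So F2→Market3 carries 50 crates.

50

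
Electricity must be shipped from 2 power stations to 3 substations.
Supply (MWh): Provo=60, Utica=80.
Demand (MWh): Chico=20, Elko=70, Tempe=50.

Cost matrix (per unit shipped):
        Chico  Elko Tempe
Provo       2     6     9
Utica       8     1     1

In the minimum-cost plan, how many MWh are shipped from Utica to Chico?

0

Optimal shipments:
  Provo→Chico: 20 × 2 = 40
  Provo→Elko: 40 × 6 = 240
  Utica→Elko: 30 × 1 = 30
  Utica→Tempe: 50 × 1 = 50
Total cost = 360.
The route Utica→Chico is not used.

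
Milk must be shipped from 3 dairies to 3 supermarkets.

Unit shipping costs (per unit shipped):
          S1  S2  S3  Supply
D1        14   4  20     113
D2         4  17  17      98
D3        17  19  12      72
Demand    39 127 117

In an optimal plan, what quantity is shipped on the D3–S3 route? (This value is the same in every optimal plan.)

The minimum-cost plan:
  D1->S2: 113 × 4 = 452
  D2->S1: 39 × 4 = 156
  D2->S2: 14 × 17 = 238
  D2->S3: 45 × 17 = 765
  D3->S3: 72 × 12 = 864
Total cost = 2475.
So D3→S3 carries 72 crates.

72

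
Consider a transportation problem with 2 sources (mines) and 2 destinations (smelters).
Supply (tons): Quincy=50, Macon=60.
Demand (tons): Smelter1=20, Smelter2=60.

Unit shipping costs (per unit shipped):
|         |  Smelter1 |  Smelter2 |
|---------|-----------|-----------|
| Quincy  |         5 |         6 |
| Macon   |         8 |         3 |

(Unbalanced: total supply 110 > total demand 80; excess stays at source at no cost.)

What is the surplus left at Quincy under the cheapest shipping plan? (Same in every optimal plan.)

Minimum-cost shipments:
  Quincy–Smelter1: 20 × 5 = 100
  Macon–Smelter2: 60 × 3 = 180
Total cost = 280.
Quincy ships 20 of its 50, leaving 30.

30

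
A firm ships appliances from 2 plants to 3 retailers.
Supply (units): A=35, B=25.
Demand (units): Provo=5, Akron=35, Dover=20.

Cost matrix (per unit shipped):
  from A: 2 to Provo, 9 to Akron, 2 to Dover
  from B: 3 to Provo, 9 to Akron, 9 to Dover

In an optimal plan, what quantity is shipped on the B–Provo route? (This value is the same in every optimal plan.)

Solving gives:
  A→Provo: 5 × 2 = 10
  A→Akron: 10 × 9 = 90
  A→Dover: 20 × 2 = 40
  B→Akron: 25 × 9 = 225
Total cost = 365.
The route B→Provo is not used.

0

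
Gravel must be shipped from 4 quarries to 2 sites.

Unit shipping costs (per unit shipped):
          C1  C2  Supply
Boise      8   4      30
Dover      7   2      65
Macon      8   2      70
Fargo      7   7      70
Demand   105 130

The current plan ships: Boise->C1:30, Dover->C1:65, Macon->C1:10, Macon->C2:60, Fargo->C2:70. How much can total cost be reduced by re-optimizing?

Current plan cost = 30·8 + 65·7 + 10·8 + 60·2 + 70·7 = 1385.
Optimal plan:
  Boise to C1: 30 × 8 = 240
  Dover to C1: 5 × 7 = 35
  Dover to C2: 60 × 2 = 120
  Macon to C2: 70 × 2 = 140
  Fargo to C1: 70 × 7 = 490
Optimal cost = 1025.
Saving = 1385 − 1025 = 360.

360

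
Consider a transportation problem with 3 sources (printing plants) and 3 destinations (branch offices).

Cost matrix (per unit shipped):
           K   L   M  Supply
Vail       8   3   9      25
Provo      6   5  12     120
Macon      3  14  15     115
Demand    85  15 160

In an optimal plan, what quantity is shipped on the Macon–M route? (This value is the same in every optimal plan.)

30

Solving gives:
  Vail to M: 25 × 9 = 225
  Provo to L: 15 × 5 = 75
  Provo to M: 105 × 12 = 1260
  Macon to K: 85 × 3 = 255
  Macon to M: 30 × 15 = 450
Total cost = 2265.
So Macon→M carries 30 boxes.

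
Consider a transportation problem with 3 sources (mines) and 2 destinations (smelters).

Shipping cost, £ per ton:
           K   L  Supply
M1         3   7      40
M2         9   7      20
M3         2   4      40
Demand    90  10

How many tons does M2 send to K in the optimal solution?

Optimal shipments:
  M1 to K: 40 tons
  M2 to K: 10 tons
  M2 to L: 10 tons
  M3 to K: 40 tons
Total cost = £360.
So M2→K carries 10 tons.

10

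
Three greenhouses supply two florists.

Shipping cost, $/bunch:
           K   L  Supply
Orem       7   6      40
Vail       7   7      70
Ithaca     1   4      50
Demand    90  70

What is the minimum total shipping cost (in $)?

One minimum-cost allocation:
  Orem->L: 40 × $6 = $240
  Vail->K: 40 × $7 = $280
  Vail->L: 30 × $7 = $210
  Ithaca->K: 50 × $1 = $50
Total = 240 + 280 + 210 + 50 = $780.

780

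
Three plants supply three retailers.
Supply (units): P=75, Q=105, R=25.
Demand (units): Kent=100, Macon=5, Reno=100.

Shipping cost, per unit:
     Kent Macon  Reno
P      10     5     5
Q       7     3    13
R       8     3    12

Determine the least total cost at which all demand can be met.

A cheapest plan:
  P–Reno: 75 × 5 = 375
  Q–Kent: 100 × 7 = 700
  Q–Macon: 5 × 3 = 15
  R–Reno: 25 × 12 = 300
Total = 375 + 700 + 15 + 300 = 1390.

1390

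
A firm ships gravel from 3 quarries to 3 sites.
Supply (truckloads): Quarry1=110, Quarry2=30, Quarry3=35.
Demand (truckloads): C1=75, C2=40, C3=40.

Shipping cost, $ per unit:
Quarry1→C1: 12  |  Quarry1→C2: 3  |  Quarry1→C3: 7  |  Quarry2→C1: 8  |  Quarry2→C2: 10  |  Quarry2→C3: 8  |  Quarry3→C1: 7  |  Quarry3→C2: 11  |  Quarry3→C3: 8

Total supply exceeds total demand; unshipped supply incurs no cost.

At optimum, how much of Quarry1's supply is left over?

20

Minimum-cost shipments:
  Quarry1 to C1: 10 × $12 = $120
  Quarry1 to C2: 40 × $3 = $120
  Quarry1 to C3: 40 × $7 = $280
  Quarry2 to C1: 30 × $8 = $240
  Quarry3 to C1: 35 × $7 = $245
Total cost = $1005.
Quarry1 ships 90 of its 110, leaving 20.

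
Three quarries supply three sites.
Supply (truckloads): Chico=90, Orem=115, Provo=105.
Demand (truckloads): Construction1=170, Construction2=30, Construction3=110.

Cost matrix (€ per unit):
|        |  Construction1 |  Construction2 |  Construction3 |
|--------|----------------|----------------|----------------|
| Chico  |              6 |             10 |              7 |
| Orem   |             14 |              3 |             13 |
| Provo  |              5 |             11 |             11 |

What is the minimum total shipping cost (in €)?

2285

An optimal shipping plan:
  Chico→Construction1: 65 × €6 = €390
  Chico→Construction3: 25 × €7 = €175
  Orem→Construction2: 30 × €3 = €90
  Orem→Construction3: 85 × €13 = €1105
  Provo→Construction1: 105 × €5 = €525
Total = 390 + 175 + 90 + 1105 + 525 = €2285.
(Supply check: Chico ships 90; Orem ships 115; Provo ships 105.)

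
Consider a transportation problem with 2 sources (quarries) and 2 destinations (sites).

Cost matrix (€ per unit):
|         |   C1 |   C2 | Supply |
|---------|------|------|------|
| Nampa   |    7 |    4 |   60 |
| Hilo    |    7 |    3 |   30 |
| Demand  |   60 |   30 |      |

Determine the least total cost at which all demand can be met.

510

Optimal allocation:
  Nampa–C1: 60 × €7 = €420
  Hilo–C2: 30 × €3 = €90
Total = 420 + 90 = €510.
(Supply check: Nampa ships 60; Hilo ships 30.)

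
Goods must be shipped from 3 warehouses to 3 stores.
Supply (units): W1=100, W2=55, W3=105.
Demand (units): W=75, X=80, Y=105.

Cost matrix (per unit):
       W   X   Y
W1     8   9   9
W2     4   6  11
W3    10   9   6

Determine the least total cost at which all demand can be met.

1730

A cheapest plan:
  W1–W: 20 units
  W1–X: 80 units
  W2–W: 55 units
  W3–Y: 105 units
Total cost = 1730.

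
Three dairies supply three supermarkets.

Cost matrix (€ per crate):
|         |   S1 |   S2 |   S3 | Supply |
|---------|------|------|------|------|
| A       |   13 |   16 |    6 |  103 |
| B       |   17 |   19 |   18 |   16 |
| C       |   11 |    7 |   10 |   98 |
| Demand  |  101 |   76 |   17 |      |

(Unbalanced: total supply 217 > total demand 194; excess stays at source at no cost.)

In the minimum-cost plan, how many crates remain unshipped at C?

An optimal plan:
  A→S1: 79 × €13 = €1027
  A→S3: 17 × €6 = €102
  C→S1: 22 × €11 = €242
  C→S2: 76 × €7 = €532
Total cost = €1903.
C ships 98 of its 98, leaving 0.

0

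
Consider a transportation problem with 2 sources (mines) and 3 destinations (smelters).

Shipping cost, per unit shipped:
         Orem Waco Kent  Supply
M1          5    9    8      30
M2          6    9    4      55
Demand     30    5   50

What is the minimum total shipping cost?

An optimal shipping plan:
  M1 to Orem: 30 × 5 = 150
  M2 to Waco: 5 × 9 = 45
  M2 to Kent: 50 × 4 = 200
Total = 150 + 45 + 200 = 395.

395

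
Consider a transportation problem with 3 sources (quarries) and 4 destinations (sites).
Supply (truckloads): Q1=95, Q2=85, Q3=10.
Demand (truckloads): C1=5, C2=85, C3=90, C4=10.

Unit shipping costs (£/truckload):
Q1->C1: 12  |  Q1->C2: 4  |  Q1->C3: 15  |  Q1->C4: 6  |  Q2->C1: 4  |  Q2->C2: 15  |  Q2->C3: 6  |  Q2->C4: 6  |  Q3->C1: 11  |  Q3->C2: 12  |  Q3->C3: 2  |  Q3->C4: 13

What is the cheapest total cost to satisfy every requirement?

One minimum-cost allocation:
  Q1 to C2: 85 × £4 = £340
  Q1 to C4: 10 × £6 = £60
  Q2 to C1: 5 × £4 = £20
  Q2 to C3: 80 × £6 = £480
  Q3 to C3: 10 × £2 = £20
Total = 340 + 60 + 20 + 480 + 20 = £920.

920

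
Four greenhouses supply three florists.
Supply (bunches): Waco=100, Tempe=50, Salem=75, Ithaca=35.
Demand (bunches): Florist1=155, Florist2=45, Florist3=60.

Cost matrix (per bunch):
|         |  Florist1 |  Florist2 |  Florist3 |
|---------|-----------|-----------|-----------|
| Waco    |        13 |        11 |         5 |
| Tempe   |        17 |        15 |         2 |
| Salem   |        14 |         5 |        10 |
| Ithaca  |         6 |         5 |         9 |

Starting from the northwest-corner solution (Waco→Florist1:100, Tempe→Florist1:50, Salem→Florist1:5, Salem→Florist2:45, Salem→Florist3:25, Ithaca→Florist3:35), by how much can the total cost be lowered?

Current plan cost = 100·13 + 50·17 + 5·14 + 45·5 + 25·10 + 35·9 = 3010.
Optimal plan:
  Waco->Florist1: 90 × 13 = 1170
  Waco->Florist3: 10 × 5 = 50
  Tempe->Florist3: 50 × 2 = 100
  Salem->Florist1: 30 × 14 = 420
  Salem->Florist2: 45 × 5 = 225
  Ithaca->Florist1: 35 × 6 = 210
Optimal cost = 2175.
Saving = 3010 − 2175 = 835.

835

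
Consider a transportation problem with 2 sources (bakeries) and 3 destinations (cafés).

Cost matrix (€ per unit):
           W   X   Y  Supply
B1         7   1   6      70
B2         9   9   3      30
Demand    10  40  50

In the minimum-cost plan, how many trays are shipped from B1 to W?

Solving gives:
  B1–W: 10 × €7 = €70
  B1–X: 40 × €1 = €40
  B1–Y: 20 × €6 = €120
  B2–Y: 30 × €3 = €90
Total cost = €320.
So B1→W carries 10 trays.

10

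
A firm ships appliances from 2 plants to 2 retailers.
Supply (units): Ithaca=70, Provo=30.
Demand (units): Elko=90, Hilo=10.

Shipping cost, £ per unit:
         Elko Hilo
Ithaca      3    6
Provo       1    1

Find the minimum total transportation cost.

240

Optimal allocation:
  Ithaca->Elko: 70 units
  Provo->Elko: 20 units
  Provo->Hilo: 10 units
Total cost = £240.
(Supply check: Ithaca ships 70; Provo ships 30.)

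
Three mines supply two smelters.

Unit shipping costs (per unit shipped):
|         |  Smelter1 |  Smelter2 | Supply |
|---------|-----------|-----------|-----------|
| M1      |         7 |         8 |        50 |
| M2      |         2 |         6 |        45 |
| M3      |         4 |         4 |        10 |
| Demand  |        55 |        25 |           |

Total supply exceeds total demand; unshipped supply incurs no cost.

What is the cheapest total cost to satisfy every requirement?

A cheapest plan:
  M1–Smelter1: 10 tons
  M1–Smelter2: 15 tons
  M2–Smelter1: 45 tons
  M3–Smelter2: 10 tons
Total cost = 320.

320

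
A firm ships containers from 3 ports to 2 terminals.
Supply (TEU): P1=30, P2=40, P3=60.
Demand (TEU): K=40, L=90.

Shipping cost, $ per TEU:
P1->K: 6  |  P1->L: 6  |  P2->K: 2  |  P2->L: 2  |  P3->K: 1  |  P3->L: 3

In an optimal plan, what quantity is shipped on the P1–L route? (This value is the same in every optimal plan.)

30

Solving gives:
  P1->L: 30 × $6 = $180
  P2->L: 40 × $2 = $80
  P3->K: 40 × $1 = $40
  P3->L: 20 × $3 = $60
Total cost = $360.
So P1→L carries 30 TEU.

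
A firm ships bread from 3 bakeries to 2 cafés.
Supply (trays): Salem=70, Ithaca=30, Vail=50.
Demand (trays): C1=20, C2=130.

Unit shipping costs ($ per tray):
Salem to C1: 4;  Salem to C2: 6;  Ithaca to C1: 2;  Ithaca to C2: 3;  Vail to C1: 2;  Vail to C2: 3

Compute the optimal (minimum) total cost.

One minimum-cost allocation:
  Salem→C1: 20 × $4 = $80
  Salem→C2: 50 × $6 = $300
  Ithaca→C2: 30 × $3 = $90
  Vail→C2: 50 × $3 = $150
Total = 80 + 300 + 90 + 150 = $620.

620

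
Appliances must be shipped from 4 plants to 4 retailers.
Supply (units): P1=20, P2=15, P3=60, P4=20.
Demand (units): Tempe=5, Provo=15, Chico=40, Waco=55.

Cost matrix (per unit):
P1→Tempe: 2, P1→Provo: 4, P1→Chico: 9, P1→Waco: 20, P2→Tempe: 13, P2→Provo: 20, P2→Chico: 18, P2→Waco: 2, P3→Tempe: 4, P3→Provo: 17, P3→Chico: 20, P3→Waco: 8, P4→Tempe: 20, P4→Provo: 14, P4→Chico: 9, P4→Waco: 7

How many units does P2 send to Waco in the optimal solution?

Optimal shipments:
  P1->Provo: 15 × 4 = 60
  P1->Chico: 5 × 9 = 45
  P2->Waco: 15 × 2 = 30
  P3->Tempe: 5 × 4 = 20
  P3->Chico: 15 × 20 = 300
  P3->Waco: 40 × 8 = 320
  P4->Chico: 20 × 9 = 180
Total cost = 955.
So P2→Waco carries 15 units.

15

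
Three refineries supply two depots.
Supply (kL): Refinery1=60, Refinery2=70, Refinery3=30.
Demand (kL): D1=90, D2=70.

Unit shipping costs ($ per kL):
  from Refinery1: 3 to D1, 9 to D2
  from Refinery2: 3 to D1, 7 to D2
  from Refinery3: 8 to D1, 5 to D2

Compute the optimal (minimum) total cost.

700

An optimal shipping plan:
  Refinery1–D1: 60 × $3 = $180
  Refinery2–D1: 30 × $3 = $90
  Refinery2–D2: 40 × $7 = $280
  Refinery3–D2: 30 × $5 = $150
Total = 180 + 90 + 280 + 150 = $700.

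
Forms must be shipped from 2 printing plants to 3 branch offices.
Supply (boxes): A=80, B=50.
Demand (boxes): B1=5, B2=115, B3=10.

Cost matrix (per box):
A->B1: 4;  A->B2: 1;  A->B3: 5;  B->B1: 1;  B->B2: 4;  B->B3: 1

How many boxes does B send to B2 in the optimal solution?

35

Optimal shipments:
  A→B2: 80 × 1 = 80
  B→B1: 5 × 1 = 5
  B→B2: 35 × 4 = 140
  B→B3: 10 × 1 = 10
Total cost = 235.
So B→B2 carries 35 boxes.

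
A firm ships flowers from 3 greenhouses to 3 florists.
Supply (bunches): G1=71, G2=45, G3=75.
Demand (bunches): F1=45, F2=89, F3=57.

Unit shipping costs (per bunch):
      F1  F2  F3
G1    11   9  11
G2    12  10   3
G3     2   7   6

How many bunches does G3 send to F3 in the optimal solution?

12

The minimum-cost plan:
  G1->F2: 71 bunches
  G2->F3: 45 bunches
  G3->F1: 45 bunches
  G3->F2: 18 bunches
  G3->F3: 12 bunches
Total cost = 1062.
So G3→F3 carries 12 bunches.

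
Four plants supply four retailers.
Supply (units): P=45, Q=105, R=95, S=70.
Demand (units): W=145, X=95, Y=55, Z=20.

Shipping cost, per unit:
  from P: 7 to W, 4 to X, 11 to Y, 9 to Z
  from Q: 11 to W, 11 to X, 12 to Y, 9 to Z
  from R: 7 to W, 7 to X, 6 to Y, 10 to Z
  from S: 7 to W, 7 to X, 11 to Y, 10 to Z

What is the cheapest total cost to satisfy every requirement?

A cheapest plan:
  P to X: 45 units
  Q to W: 85 units
  Q to Z: 20 units
  R to W: 40 units
  R to Y: 55 units
  S to W: 20 units
  S to X: 50 units
Total cost = 2395.

2395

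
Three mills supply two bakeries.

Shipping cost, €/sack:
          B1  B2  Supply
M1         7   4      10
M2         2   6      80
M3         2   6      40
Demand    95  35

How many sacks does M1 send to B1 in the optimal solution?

0

Solving gives:
  M1–B2: 10 × €4 = €40
  M2–B1: 55 × €2 = €110
  M2–B2: 25 × €6 = €150
  M3–B1: 40 × €2 = €80
Total cost = €380.
The route M1→B1 is not used.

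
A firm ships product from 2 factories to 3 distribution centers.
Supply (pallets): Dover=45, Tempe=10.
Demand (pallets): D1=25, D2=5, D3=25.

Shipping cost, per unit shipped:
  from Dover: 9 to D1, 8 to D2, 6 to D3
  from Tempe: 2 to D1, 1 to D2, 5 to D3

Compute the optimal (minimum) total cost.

345

Optimal allocation:
  Dover→D1: 15 pallets
  Dover→D2: 5 pallets
  Dover→D3: 25 pallets
  Tempe→D1: 10 pallets
Total cost = 345.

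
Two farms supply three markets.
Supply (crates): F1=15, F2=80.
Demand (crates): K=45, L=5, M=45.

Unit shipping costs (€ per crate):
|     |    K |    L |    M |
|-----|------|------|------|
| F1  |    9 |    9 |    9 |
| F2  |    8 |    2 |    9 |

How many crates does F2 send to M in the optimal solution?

30

The minimum-cost plan:
  F1–M: 15 crates
  F2–K: 45 crates
  F2–L: 5 crates
  F2–M: 30 crates
Total cost = €775.
So F2→M carries 30 crates.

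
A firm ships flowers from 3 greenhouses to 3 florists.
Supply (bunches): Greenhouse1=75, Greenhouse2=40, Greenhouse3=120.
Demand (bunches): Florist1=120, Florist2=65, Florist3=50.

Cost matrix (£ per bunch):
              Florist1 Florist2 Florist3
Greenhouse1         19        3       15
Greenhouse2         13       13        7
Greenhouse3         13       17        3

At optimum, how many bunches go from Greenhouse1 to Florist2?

65

The minimum-cost plan:
  Greenhouse1->Florist1: 10 × £19 = £190
  Greenhouse1->Florist2: 65 × £3 = £195
  Greenhouse2->Florist1: 40 × £13 = £520
  Greenhouse3->Florist1: 70 × £13 = £910
  Greenhouse3->Florist3: 50 × £3 = £150
Total cost = £1965.
So Greenhouse1→Florist2 carries 65 bunches.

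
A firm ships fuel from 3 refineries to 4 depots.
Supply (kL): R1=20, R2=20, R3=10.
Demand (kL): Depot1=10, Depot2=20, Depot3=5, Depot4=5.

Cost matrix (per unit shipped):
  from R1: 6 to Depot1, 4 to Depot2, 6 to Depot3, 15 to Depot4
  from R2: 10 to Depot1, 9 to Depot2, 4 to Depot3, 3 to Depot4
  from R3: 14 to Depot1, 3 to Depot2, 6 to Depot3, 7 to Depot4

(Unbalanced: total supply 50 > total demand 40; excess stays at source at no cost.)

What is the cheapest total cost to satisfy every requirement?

165

A cheapest plan:
  R1 to Depot1: 10 kL
  R1 to Depot2: 10 kL
  R2 to Depot3: 5 kL
  R2 to Depot4: 5 kL
  R3 to Depot2: 10 kL
Total cost = 165.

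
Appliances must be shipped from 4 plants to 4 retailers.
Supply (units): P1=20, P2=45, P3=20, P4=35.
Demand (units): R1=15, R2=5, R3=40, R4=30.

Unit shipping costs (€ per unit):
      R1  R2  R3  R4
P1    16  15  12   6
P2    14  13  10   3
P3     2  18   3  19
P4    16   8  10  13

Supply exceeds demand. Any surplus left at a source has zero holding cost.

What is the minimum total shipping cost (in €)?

A cheapest plan:
  P2->R3: 5 × €10 = €50
  P2->R4: 30 × €3 = €90
  P3->R1: 15 × €2 = €30
  P3->R3: 5 × €3 = €15
  P4->R2: 5 × €8 = €40
  P4->R3: 30 × €10 = €300
Total = 50 + 90 + 30 + 15 + 40 + 300 = €525.

525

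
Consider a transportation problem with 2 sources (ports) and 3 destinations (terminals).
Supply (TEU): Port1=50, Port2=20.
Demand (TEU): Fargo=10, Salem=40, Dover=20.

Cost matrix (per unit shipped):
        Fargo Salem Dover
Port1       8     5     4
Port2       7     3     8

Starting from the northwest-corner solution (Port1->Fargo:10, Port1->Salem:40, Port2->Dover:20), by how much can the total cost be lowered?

120

Current plan cost = 10·8 + 40·5 + 20·8 = 440.
Optimal plan:
  Port1–Fargo: 10 × 8 = 80
  Port1–Salem: 20 × 5 = 100
  Port1–Dover: 20 × 4 = 80
  Port2–Salem: 20 × 3 = 60
Optimal cost = 320.
Saving = 440 − 320 = 120.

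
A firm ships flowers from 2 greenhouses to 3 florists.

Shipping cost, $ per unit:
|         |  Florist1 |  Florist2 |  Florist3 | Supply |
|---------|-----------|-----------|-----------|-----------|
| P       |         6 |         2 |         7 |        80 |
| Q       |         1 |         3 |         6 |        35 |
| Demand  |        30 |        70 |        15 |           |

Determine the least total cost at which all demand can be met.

270

An optimal shipping plan:
  P->Florist2: 70 × $2 = $140
  P->Florist3: 10 × $7 = $70
  Q->Florist1: 30 × $1 = $30
  Q->Florist3: 5 × $6 = $30
Total = 140 + 70 + 30 + 30 = $270.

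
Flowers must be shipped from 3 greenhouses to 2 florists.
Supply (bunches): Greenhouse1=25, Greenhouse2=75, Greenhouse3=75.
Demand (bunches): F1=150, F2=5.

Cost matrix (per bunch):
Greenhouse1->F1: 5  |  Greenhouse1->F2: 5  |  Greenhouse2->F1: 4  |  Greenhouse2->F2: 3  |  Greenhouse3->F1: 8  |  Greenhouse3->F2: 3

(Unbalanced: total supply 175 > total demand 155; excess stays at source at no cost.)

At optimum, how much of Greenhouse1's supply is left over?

0

An optimal plan:
  Greenhouse1 to F1: 25 × 5 = 125
  Greenhouse2 to F1: 75 × 4 = 300
  Greenhouse3 to F1: 50 × 8 = 400
  Greenhouse3 to F2: 5 × 3 = 15
Total cost = 840.
Greenhouse1 ships 25 of its 25, leaving 0.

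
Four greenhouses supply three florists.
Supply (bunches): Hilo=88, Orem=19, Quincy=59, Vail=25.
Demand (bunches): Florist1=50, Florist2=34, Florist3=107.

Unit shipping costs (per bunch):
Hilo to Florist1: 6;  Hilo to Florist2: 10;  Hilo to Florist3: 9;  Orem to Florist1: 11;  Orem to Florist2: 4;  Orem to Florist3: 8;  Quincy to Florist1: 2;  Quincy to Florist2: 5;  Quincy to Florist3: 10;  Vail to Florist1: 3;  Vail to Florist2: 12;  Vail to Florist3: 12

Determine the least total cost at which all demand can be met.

1239

Optimal allocation:
  Hilo->Florist3: 88 × 9 = 792
  Orem->Florist3: 19 × 8 = 152
  Quincy->Florist1: 25 × 2 = 50
  Quincy->Florist2: 34 × 5 = 170
  Vail->Florist1: 25 × 3 = 75
Total = 792 + 152 + 50 + 170 + 75 = 1239.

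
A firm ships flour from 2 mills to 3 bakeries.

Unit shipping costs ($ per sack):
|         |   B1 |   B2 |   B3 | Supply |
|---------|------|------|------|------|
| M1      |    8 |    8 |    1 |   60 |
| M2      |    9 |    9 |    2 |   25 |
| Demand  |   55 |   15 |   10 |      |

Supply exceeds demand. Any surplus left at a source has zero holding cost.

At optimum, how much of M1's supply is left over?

0

An optimal plan:
  M1→B1: 35 sacks
  M1→B2: 15 sacks
  M1→B3: 10 sacks
  M2→B1: 20 sacks
Total cost = $590.
M1 ships 60 of its 60, leaving 0.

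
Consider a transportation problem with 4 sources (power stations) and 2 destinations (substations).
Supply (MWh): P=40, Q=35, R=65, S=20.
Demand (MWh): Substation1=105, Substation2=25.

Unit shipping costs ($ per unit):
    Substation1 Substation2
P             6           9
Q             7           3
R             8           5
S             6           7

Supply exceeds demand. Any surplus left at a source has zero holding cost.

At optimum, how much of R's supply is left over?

30

Minimum-cost shipments:
  P–Substation1: 40 × $6 = $240
  Q–Substation1: 10 × $7 = $70
  Q–Substation2: 25 × $3 = $75
  R–Substation1: 35 × $8 = $280
  S–Substation1: 20 × $6 = $120
Total cost = $785.
R ships 35 of its 65, leaving 30.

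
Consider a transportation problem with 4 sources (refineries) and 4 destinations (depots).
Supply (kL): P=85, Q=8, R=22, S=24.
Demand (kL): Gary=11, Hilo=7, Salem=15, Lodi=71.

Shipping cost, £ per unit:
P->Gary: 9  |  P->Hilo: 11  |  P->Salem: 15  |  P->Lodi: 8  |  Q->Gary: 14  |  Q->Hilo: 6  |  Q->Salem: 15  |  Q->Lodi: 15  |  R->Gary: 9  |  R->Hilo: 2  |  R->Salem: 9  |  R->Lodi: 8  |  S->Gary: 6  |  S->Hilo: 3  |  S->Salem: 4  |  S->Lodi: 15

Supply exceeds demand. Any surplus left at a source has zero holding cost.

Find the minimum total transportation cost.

A cheapest plan:
  P to Gary: 2 kL
  P to Lodi: 71 kL
  R to Hilo: 7 kL
  S to Gary: 9 kL
  S to Salem: 15 kL
Total cost = £714.
(Supply check: P ships 73; Q ships 0; R ships 7; S ships 24.)

714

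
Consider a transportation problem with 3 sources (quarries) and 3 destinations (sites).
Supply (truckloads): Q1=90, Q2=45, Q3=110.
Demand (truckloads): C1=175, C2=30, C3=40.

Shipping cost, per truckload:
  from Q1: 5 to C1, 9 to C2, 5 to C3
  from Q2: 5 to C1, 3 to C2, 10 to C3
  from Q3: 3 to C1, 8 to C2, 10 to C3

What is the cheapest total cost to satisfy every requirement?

Optimal allocation:
  Q1→C1: 50 truckloads
  Q1→C3: 40 truckloads
  Q2→C1: 15 truckloads
  Q2→C2: 30 truckloads
  Q3→C1: 110 truckloads
Total cost = 945.

945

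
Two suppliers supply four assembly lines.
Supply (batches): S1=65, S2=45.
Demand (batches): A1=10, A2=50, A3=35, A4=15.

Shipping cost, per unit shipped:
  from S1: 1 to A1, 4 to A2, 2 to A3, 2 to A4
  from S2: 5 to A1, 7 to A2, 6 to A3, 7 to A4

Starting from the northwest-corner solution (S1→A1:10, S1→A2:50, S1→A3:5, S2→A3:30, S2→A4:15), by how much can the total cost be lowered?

60

Current plan cost = 10·1 + 50·4 + 5·2 + 30·6 + 15·7 = 505.
Optimal plan:
  S1–A1: 10 × 1 = 10
  S1–A2: 5 × 4 = 20
  S1–A3: 35 × 2 = 70
  S1–A4: 15 × 2 = 30
  S2–A2: 45 × 7 = 315
Optimal cost = 445.
Saving = 505 − 445 = 60.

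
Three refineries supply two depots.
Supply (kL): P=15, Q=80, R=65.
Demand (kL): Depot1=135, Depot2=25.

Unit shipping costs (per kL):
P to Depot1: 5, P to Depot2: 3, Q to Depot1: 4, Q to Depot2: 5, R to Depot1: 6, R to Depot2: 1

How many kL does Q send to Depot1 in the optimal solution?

The minimum-cost plan:
  P→Depot1: 15 kL
  Q→Depot1: 80 kL
  R→Depot1: 40 kL
  R→Depot2: 25 kL
Total cost = 660.
So Q→Depot1 carries 80 kL.

80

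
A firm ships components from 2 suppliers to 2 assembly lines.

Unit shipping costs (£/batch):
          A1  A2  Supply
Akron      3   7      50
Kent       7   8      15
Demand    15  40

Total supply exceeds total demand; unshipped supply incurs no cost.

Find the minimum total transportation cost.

330

An optimal shipping plan:
  Akron→A1: 15 × £3 = £45
  Akron→A2: 35 × £7 = £245
  Kent→A2: 5 × £8 = £40
Total = 45 + 245 + 40 = £330.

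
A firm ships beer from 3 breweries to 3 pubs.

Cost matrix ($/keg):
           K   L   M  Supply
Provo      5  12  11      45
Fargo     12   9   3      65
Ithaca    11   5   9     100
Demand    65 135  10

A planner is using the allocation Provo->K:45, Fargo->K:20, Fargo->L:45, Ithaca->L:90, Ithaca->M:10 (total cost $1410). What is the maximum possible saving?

Current plan cost = 45·5 + 20·12 + 45·9 + 90·5 + 10·9 = $1410.
Optimal plan:
  Provo to K: 45 × $5 = $225
  Fargo to K: 20 × $12 = $240
  Fargo to L: 35 × $9 = $315
  Fargo to M: 10 × $3 = $30
  Ithaca to L: 100 × $5 = $500
Optimal cost = $1310.
Saving = 1410 − 1310 = $100.

100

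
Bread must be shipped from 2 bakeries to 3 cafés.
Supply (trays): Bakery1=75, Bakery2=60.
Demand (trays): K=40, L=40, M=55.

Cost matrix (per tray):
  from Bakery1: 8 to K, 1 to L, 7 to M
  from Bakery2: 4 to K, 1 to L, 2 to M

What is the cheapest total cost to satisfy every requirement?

Optimal allocation:
  Bakery1–K: 35 × 8 = 280
  Bakery1–L: 40 × 1 = 40
  Bakery2–K: 5 × 4 = 20
  Bakery2–M: 55 × 2 = 110
Total = 280 + 40 + 20 + 110 = 450.
(Supply check: Bakery1 ships 75; Bakery2 ships 60.)

450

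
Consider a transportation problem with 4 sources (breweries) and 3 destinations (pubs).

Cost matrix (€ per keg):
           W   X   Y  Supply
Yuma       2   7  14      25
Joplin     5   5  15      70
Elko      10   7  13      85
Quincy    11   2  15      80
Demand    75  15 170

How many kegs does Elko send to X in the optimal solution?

0

Solving gives:
  Yuma to W: 25 × €2 = €50
  Joplin to W: 50 × €5 = €250
  Joplin to Y: 20 × €15 = €300
  Elko to Y: 85 × €13 = €1105
  Quincy to X: 15 × €2 = €30
  Quincy to Y: 65 × €15 = €975
Total cost = €2710.
The route Elko→X is not used.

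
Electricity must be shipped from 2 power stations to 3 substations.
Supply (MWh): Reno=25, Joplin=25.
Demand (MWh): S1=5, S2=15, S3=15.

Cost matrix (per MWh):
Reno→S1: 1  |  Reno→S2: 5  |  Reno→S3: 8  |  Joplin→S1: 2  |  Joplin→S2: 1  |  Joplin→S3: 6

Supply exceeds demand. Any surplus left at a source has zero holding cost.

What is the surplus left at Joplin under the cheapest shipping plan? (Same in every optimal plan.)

An optimal plan:
  Reno to S1: 5 MWh
  Reno to S3: 5 MWh
  Joplin to S2: 15 MWh
  Joplin to S3: 10 MWh
Total cost = 120.
Joplin ships 25 of its 25, leaving 0.

0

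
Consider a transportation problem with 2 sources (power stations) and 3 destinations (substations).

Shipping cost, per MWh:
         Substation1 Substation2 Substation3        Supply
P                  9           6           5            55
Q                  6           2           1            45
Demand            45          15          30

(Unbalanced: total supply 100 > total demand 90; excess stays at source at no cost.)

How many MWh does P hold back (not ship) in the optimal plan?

10

Minimum-cost shipments:
  P->Substation1: 45 MWh
  Q->Substation2: 15 MWh
  Q->Substation3: 30 MWh
Total cost = 465.
P ships 45 of its 55, leaving 10.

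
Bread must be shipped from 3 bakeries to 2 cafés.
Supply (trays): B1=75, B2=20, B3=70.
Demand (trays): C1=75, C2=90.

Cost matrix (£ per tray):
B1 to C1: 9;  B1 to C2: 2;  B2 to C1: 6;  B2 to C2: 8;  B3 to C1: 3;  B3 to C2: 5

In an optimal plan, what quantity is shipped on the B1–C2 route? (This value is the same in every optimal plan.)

The minimum-cost plan:
  B1–C2: 75 × £2 = £150
  B2–C1: 20 × £6 = £120
  B3–C1: 55 × £3 = £165
  B3–C2: 15 × £5 = £75
Total cost = £510.
So B1→C2 carries 75 trays.

75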